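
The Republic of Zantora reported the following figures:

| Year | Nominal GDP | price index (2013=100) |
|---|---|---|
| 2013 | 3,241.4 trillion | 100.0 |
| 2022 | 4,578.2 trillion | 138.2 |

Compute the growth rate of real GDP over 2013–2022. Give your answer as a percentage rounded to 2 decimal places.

Real GDP 2013 = 3241.4 / 1.000 = 3241.40.
Real GDP 2022 = 4578.2 / 1.382 = 3312.74.
Real growth = 3312.74 / 3241.40 − 1 = 0.0220.

2.20%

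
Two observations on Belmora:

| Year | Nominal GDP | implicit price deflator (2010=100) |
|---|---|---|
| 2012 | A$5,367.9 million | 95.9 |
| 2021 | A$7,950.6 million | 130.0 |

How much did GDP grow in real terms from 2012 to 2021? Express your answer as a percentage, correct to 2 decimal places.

9.26%

Real GDP 2012 = 5367.9 / 0.959 = 5597.39.
Real GDP 2021 = 7950.6 / 1.300 = 6115.85.
Real growth = 6115.85 / 5597.39 − 1 = 0.0926.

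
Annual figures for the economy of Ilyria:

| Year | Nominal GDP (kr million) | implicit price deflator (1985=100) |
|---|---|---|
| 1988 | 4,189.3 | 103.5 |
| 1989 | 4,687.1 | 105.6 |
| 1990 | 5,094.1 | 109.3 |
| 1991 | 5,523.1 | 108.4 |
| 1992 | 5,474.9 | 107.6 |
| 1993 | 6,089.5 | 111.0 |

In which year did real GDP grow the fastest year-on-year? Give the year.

1989

1989: real = 4687.1/1.056 = 4438.54; growth vs 1988 (4047.63) = 9.66%.
1990: real = 5094.1/1.093 = 4660.66; growth vs 1989 (4438.54) = 5.00%.
1991: real = 5523.1/1.084 = 5095.11; growth vs 1990 (4660.66) = 9.32%.
1992: real = 5474.9/1.076 = 5088.20; growth vs 1991 (5095.11) = -0.14%.
1993: real = 6089.5/1.110 = 5486.04; growth vs 1992 (5088.20) = 7.82%.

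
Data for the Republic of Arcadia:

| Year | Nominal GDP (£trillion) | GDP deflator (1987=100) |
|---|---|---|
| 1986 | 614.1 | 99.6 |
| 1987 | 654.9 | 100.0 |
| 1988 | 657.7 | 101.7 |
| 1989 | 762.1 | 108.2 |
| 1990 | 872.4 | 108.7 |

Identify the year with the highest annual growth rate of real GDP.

1987: real = 654.9/1.000 = 654.90; growth vs 1986 (616.57) = 6.22%.
1988: real = 657.7/1.017 = 646.71; growth vs 1987 (654.90) = -1.25%.
1989: real = 762.1/1.082 = 704.34; growth vs 1988 (646.71) = 8.91%.
1990: real = 872.4/1.087 = 802.58; growth vs 1989 (704.34) = 13.95%.

1990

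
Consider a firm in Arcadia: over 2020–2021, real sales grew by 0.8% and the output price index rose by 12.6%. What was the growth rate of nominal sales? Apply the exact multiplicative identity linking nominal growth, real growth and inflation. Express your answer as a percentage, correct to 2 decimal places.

(1 + g_nom) = (1 + g_real)(1 + π) = 1.0080 × 1.1260 = 1.13501.

13.50%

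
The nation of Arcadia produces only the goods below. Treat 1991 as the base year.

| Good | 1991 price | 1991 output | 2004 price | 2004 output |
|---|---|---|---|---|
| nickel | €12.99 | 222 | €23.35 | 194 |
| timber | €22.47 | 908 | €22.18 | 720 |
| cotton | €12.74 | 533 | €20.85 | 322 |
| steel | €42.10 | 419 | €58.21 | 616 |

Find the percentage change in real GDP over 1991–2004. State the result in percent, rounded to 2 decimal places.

2.13%

Real GDP 1991 = Nominal GDP 1991 = 12.99·222 + 22.47·908 + 12.74·533 + 42.10·419 = 47716.86.
Real GDP 2004 (at 1991 prices) = 12.99·194 + 22.47·720 + 12.74·322 + 42.10·616 = 48734.34.
Real growth = 48734.34/47716.86 − 1 = 0.0213.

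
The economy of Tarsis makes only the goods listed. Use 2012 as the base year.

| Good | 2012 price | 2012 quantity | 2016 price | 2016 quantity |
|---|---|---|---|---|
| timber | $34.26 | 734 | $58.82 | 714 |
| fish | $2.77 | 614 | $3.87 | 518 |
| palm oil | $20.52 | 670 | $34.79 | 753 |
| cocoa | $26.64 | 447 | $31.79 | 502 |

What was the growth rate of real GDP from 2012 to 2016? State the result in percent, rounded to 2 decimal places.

Real GDP 2012 = Nominal GDP 2012 = 34.26·734 + 2.77·614 + 20.52·670 + 26.64·447 = 52504.10.
Real GDP 2016 (at 2012 prices) = 34.26·714 + 2.77·518 + 20.52·753 + 26.64·502 = 54721.34.
Real growth = 54721.34/52504.10 − 1 = 0.0422.

4.22%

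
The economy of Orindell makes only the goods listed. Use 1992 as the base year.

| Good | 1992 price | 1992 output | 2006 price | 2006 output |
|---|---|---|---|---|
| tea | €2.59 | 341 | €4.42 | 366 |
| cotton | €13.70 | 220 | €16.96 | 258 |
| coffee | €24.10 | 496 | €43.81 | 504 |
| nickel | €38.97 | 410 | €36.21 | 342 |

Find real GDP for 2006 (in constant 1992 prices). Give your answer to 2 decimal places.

€29956.68

Real GDP 2006 = Σ (p_1992 × q_2006) = 2.59·366 + 13.70·258 + 24.10·504 + 38.97·342 = 29956.68.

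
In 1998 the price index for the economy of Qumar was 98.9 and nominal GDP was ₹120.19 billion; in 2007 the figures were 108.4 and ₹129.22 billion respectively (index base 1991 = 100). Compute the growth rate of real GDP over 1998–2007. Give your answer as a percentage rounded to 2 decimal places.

-1.91%

Deflate each year: 1998 → 120.19/0.989 = 121.53; 2007 → 129.22/1.084 = 119.21.
So real GDP changed by 119.21/121.53 − 1 = -0.0191, i.e. -1.91%.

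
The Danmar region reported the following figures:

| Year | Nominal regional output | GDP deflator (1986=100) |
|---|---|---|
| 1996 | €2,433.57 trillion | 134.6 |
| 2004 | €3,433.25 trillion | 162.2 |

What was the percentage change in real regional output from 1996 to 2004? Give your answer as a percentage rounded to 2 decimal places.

17.07%

Real regional output 1996 = 2433.57 / 1.346 = 1808.00.
Real regional output 2004 = 3433.25 / 1.622 = 2116.68.
Real growth = 2116.68 / 1808.00 − 1 = 0.1707.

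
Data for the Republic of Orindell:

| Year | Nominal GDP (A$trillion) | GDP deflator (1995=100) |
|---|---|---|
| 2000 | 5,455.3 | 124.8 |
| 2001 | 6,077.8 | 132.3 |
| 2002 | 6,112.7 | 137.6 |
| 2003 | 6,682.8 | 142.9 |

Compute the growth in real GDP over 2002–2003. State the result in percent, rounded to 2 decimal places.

5.27%

Real GDP 2002 = 6112.7/1.376 = 4442.37.
Real GDP 2003 = 6682.8/1.429 = 4676.56.
Change = 4676.56/4442.37 − 1 = 0.0527.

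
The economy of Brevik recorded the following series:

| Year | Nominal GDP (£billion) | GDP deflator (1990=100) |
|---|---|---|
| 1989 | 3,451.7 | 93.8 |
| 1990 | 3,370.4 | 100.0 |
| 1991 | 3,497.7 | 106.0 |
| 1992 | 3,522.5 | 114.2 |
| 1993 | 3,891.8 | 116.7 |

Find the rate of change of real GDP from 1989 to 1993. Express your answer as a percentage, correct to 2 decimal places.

Real GDP 1989 = 3451.7/0.938 = 3679.85.
Real GDP 1993 = 3891.8/1.167 = 3334.88.
Change = 3334.88/3679.85 − 1 = -0.0937.

-9.37%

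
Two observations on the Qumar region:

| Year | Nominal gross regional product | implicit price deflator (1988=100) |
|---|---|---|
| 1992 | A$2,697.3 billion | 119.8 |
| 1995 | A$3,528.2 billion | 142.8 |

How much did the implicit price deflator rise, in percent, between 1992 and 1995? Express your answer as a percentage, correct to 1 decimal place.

Price-level change = 142.8 / 119.8 − 1 = 0.1920.

19.2%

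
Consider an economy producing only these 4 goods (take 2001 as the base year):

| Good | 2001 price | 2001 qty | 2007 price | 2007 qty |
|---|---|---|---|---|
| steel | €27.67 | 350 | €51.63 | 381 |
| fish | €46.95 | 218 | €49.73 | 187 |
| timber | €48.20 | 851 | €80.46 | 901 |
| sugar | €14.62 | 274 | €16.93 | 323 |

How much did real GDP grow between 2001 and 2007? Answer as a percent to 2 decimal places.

3.89%

Real GDP 2001 = Nominal GDP 2001 = 27.67·350 + 46.95·218 + 48.20·851 + 14.62·274 = 64943.68.
Real GDP 2007 (at 2001 prices) = 27.67·381 + 46.95·187 + 48.20·901 + 14.62·323 = 67472.38.
Real growth = 67472.38/64943.68 − 1 = 0.0389.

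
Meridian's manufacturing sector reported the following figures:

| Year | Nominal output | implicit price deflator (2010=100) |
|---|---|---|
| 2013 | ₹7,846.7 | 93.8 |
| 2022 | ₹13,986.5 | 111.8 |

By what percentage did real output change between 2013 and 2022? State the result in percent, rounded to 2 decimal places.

Deflate each year: 2013 → 7846.7/0.938 = 8365.35; 2022 → 13986.5/1.118 = 12510.29.
So real output changed by 12510.29/8365.35 − 1 = 0.4955, i.e. 49.55%.

49.55%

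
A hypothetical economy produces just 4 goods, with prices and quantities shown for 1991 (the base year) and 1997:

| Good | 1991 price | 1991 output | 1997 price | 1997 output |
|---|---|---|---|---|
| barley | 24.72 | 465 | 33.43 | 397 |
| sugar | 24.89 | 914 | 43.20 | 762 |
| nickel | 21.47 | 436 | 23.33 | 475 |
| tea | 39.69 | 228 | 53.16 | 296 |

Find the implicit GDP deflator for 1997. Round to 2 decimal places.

143.92

Nominal GDP 1997 = 33.43·397 + 43.20·762 + 23.33·475 + 53.16·296 = 73007.22.
Real GDP 1997 (at 1991 prices) = 24.72·397 + 24.89·762 + 21.47·475 + 39.69·296 = 50726.51.
Deflator = Nominal/Real × 100 = 73007.22/50726.51 × 100 = 143.923.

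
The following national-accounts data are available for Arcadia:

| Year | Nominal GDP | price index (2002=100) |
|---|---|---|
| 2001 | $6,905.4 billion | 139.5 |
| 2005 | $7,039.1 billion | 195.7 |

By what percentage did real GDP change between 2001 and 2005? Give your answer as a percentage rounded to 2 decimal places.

Deflate each year: 2001 → 6905.4/1.395 = 4950.11; 2005 → 7039.1/1.957 = 3596.88.
So real GDP changed by 3596.88/4950.11 − 1 = -0.2734, i.e. -27.34%.

-27.34%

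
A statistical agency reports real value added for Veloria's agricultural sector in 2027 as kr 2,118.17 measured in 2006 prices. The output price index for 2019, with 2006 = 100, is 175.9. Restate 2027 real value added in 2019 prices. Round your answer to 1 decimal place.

kr 3,725.9

Real value added in 2019 prices = Real value added in 2006 prices × (P_2019/P_2006) = 2118.17 × 1.759 = 3725.86.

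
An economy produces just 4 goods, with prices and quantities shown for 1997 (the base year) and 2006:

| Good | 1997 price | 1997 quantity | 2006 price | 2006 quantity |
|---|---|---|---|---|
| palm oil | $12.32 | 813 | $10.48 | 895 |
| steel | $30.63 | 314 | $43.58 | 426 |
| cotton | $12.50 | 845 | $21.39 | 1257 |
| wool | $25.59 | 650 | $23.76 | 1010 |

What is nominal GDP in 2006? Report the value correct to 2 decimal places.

Nominal GDP 2006 = Σ (p_2006 × q_2006) = 10.48·895 + 43.58·426 + 21.39·1257 + 23.76·1010 = 78829.51.

$78829.51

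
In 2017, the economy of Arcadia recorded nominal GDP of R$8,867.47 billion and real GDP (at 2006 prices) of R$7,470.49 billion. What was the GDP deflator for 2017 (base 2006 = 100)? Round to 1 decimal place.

118.7

GDP deflator = (Nominal / Real) × 100 = 8867.47 / 7470.49 × 100 = 118.70.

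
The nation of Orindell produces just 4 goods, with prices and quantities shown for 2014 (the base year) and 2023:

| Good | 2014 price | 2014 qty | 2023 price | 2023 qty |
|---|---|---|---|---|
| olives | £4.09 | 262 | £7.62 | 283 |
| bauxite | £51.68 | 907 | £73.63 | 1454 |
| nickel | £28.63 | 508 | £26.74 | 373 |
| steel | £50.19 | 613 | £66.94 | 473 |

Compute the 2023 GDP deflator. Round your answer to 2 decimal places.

136.25

Nominal GDP 2023 = 7.62·283 + 73.63·1454 + 26.74·373 + 66.94·473 = 150851.12.
Real GDP 2023 (at 2014 prices) = 4.09·283 + 51.68·1454 + 28.63·373 + 50.19·473 = 110719.05.
Deflator = Nominal/Real × 100 = 150851.12/110719.05 × 100 = 136.247.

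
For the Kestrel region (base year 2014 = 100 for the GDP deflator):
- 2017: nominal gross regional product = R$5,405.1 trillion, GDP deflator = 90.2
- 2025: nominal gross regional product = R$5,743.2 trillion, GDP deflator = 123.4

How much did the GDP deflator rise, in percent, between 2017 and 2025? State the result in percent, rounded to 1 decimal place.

36.8%

Price-level change = 123.4 / 90.2 − 1 = 0.3681.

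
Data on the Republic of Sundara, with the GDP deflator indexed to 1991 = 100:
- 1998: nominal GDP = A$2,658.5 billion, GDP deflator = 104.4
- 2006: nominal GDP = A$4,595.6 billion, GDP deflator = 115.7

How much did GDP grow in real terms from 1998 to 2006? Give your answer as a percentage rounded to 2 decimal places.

Real GDP 1998 = 2658.5 / 1.044 = 2546.46.
Real GDP 2006 = 4595.6 / 1.157 = 3972.00.
Real growth = 3972.00 / 2546.46 − 1 = 0.5598.

55.98%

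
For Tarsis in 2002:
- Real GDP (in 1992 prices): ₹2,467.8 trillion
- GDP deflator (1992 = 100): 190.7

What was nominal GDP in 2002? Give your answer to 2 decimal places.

₹4,706.09 trillion

Nominal GDP = Real × (GDP deflator/100) = 2467.8 × 1.907 = 4706.09.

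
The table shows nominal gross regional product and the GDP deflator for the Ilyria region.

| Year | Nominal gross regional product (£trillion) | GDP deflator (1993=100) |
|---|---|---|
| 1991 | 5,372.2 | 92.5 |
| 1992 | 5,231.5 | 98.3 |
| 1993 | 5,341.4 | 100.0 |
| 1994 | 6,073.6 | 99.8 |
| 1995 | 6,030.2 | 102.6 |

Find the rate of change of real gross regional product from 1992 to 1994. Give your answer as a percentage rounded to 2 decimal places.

Real gross regional product 1992 = 5231.5/0.983 = 5321.97.
Real gross regional product 1994 = 6073.6/0.998 = 6085.77.
Change = 6085.77/5321.97 − 1 = 0.1435.

14.35%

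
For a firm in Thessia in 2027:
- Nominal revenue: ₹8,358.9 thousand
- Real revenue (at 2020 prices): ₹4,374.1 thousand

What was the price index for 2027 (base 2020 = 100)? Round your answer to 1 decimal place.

191.1

price index = (Nominal / Real) × 100 = 8358.9 / 4374.1 × 100 = 191.10.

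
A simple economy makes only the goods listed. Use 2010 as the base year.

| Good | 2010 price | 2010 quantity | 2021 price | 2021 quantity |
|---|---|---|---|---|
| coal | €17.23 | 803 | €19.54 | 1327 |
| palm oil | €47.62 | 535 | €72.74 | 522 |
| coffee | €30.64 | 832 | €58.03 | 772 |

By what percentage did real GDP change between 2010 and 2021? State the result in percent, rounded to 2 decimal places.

Real GDP 2010 = Nominal GDP 2010 = 17.23·803 + 47.62·535 + 30.64·832 = 64804.87.
Real GDP 2021 (at 2010 prices) = 17.23·1327 + 47.62·522 + 30.64·772 = 71375.93.
Real growth = 71375.93/64804.87 − 1 = 0.1014.

10.14%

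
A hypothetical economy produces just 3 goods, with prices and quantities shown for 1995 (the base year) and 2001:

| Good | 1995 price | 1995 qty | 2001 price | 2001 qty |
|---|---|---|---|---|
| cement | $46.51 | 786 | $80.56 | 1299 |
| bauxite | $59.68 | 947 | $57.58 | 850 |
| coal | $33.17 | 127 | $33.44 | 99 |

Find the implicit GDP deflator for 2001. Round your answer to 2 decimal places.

137.12

Nominal GDP 2001 = 80.56·1299 + 57.58·850 + 33.44·99 = 156901.00.
Real GDP 2001 (at 1995 prices) = 46.51·1299 + 59.68·850 + 33.17·99 = 114428.32.
Deflator = Nominal/Real × 100 = 156901.00/114428.32 × 100 = 137.117.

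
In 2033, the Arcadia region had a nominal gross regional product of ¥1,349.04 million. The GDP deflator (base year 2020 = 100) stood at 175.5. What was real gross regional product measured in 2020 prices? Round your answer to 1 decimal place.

Real gross regional product = Nominal / (GDP deflator/100) = 1349.04 / 1.755 = 768.68.

¥768.7 million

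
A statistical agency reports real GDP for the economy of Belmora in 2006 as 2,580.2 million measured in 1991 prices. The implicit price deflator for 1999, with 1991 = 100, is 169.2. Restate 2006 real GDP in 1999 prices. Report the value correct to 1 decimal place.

Real GDP in 1999 prices = Real GDP in 1991 prices × (P_1999/P_1991) = 2580.2 × 1.692 = 4365.70.

4,365.7 million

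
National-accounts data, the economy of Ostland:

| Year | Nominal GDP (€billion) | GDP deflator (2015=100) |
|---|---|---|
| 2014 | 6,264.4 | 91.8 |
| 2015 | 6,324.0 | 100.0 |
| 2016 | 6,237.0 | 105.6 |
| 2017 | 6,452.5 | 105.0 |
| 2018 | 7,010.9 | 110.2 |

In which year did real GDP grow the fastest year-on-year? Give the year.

2015: real = 6324.0/1.000 = 6324.00; growth vs 2014 (6823.97) = -7.33%.
2016: real = 6237.0/1.056 = 5906.25; growth vs 2015 (6324.00) = -6.61%.
2017: real = 6452.5/1.050 = 6145.24; growth vs 2016 (5906.25) = 4.05%.
2018: real = 7010.9/1.102 = 6361.98; growth vs 2017 (6145.24) = 3.53%.

2017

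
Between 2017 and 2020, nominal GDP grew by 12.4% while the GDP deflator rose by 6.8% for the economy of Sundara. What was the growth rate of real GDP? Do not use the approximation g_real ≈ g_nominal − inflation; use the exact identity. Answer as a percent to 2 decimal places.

5.24%

(1 + g_nom) = (1 + g_real)(1 + π), so g_real = 1.1240 / 1.0680 − 1 = 0.05243.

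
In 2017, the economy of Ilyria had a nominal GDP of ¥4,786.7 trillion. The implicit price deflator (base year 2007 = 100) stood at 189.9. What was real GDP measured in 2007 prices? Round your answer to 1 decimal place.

Real GDP = Nominal / (implicit price deflator/100) = 4786.7 / 1.899 = 2520.64.

¥2,520.6 trillion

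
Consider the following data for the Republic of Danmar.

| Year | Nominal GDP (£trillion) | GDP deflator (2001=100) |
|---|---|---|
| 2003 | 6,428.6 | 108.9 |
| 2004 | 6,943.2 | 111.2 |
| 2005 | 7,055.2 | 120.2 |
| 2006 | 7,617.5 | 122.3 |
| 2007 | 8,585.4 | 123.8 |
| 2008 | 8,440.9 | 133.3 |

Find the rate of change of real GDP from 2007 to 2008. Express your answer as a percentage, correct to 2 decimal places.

-8.69%

Real GDP 2007 = 8585.4/1.238 = 6934.89.
Real GDP 2008 = 8440.9/1.333 = 6332.26.
Change = 6332.26/6934.89 − 1 = -0.0869.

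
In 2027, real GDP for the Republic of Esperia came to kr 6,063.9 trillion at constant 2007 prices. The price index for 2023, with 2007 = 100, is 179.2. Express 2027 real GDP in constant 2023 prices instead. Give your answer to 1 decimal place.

kr 10,866.5 trillion

Real GDP in 2023 prices = Real GDP in 2007 prices × (P_2023/P_2007) = 6063.9 × 1.792 = 10866.51.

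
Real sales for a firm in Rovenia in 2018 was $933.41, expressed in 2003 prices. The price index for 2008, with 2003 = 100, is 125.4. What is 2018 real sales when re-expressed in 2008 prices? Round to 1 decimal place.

$1,170.5

Real sales in 2008 prices = Real sales in 2003 prices × (P_2008/P_2003) = 933.41 × 1.254 = 1170.50.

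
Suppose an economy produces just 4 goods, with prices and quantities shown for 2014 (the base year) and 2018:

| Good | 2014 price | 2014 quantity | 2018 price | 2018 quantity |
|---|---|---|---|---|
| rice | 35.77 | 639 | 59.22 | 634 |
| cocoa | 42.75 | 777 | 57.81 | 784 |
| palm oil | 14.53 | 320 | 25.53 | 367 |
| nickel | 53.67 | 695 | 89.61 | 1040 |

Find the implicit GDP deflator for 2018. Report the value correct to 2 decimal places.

158.03

Nominal GDP 2018 = 59.22·634 + 57.81·784 + 25.53·367 + 89.61·1040 = 185432.43.
Real GDP 2018 (at 2014 prices) = 35.77·634 + 42.75·784 + 14.53·367 + 53.67·1040 = 117343.49.
Deflator = Nominal/Real × 100 = 185432.43/117343.49 × 100 = 158.025.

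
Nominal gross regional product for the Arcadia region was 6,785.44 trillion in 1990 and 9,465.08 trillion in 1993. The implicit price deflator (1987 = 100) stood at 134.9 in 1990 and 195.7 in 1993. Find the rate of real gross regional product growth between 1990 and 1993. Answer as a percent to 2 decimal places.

Deflate each year: 1990 → 6785.44/1.349 = 5029.98; 1993 → 9465.08/1.957 = 4836.53.
So real gross regional product changed by 4836.53/5029.98 − 1 = -0.0385, i.e. -3.85%.

-3.85%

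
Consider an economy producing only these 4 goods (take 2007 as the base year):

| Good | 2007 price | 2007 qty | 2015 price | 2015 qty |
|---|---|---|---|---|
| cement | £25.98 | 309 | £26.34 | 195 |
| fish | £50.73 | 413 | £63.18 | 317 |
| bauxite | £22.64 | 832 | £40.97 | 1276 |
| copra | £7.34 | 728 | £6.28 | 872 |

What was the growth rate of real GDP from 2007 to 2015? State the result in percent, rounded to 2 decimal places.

6.17%

Real GDP 2007 = Nominal GDP 2007 = 25.98·309 + 50.73·413 + 22.64·832 + 7.34·728 = 53159.31.
Real GDP 2015 (at 2007 prices) = 25.98·195 + 50.73·317 + 22.64·1276 + 7.34·872 = 56436.63.
Real growth = 56436.63/53159.31 − 1 = 0.0617.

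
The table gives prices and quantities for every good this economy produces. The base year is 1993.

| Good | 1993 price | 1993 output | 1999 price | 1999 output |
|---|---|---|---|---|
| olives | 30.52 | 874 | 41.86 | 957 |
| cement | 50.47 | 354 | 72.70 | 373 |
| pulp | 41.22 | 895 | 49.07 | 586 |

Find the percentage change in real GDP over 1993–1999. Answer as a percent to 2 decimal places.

-11.35%

Real GDP 1993 = Nominal GDP 1993 = 30.52·874 + 50.47·354 + 41.22·895 = 81432.76.
Real GDP 1999 (at 1993 prices) = 30.52·957 + 50.47·373 + 41.22·586 = 72187.87.
Real growth = 72187.87/81432.76 − 1 = -0.1135.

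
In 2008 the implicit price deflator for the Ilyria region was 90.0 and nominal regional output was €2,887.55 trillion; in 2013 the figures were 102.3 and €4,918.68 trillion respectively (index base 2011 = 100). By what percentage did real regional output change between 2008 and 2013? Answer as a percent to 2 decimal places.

Deflate each year: 2008 → 2887.55/0.900 = 3208.39; 2013 → 4918.68/1.023 = 4808.09.
So real regional output changed by 4808.09/3208.39 − 1 = 0.4986, i.e. 49.86%.

49.86%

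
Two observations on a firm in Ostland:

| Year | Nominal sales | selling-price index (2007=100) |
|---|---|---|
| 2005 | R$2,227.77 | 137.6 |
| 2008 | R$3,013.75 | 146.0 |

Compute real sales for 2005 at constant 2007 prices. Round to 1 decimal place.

Real sales = Nominal / (selling-price index/100) = 2227.77 / 1.376 = 1619.02.

R$1,619.0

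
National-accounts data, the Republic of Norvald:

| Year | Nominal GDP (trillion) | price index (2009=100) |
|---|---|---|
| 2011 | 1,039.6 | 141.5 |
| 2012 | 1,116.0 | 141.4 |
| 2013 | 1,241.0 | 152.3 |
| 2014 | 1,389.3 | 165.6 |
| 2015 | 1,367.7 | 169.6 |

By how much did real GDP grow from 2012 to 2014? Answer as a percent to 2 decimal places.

Real GDP 2012 = 1116.0/1.414 = 789.25.
Real GDP 2014 = 1389.3/1.656 = 838.95.
Change = 838.95/789.25 − 1 = 0.0630.

6.30%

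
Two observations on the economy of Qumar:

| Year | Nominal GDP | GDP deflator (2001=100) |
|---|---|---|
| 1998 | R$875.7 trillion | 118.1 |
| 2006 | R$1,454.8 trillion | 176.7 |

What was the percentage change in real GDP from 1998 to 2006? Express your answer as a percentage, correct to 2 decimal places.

Deflate each year: 1998 → 875.7/1.181 = 741.49; 2006 → 1454.8/1.767 = 823.32.
So real GDP changed by 823.32/741.49 − 1 = 0.1104, i.e. 11.04%.

11.04%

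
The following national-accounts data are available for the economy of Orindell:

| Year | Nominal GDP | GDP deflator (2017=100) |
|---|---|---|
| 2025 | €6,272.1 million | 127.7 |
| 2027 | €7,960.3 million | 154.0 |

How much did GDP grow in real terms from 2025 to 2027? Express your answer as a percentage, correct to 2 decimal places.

Deflate each year: 2025 → 6272.1/1.277 = 4911.59; 2027 → 7960.3/1.540 = 5169.03.
So real GDP changed by 5169.03/4911.59 − 1 = 0.0524, i.e. 5.24%.

5.24%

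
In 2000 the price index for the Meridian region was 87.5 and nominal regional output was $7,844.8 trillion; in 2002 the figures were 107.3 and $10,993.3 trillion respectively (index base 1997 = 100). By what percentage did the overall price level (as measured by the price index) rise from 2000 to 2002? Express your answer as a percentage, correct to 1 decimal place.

Price-level change = 107.3 / 87.5 − 1 = 0.2263.

22.6%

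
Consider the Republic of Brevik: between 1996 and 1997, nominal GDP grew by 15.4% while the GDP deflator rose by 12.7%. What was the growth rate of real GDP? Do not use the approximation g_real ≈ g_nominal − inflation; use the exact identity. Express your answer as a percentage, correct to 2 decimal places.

(1 + g_nom) = (1 + g_real)(1 + π), so g_real = 1.1540 / 1.1270 − 1 = 0.02396.

2.40%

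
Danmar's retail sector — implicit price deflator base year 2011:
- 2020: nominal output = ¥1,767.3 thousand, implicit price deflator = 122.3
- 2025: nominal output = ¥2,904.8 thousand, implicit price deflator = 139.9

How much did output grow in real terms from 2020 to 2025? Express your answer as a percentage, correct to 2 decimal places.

Real output 2020 = 1767.3 / 1.223 = 1445.05.
Real output 2025 = 2904.8 / 1.399 = 2076.34.
Real growth = 2076.34 / 1445.05 − 1 = 0.4369.

43.69%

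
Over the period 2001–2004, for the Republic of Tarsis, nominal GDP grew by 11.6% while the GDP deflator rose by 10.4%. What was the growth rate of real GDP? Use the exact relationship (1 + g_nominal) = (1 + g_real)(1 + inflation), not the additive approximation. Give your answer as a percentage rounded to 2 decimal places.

1.09%

(1 + g_nom) = (1 + g_real)(1 + π), so g_real = 1.1160 / 1.1040 − 1 = 0.01087.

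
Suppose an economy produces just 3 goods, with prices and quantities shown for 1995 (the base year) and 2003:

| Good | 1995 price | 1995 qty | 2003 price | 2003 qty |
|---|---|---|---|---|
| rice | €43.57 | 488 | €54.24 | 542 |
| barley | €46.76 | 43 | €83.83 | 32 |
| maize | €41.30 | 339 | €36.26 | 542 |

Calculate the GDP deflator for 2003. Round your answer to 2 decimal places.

108.92

Nominal GDP 2003 = 54.24·542 + 83.83·32 + 36.26·542 = 51733.56.
Real GDP 2003 (at 1995 prices) = 43.57·542 + 46.76·32 + 41.30·542 = 47495.86.
Deflator = Nominal/Real × 100 = 51733.56/47495.86 × 100 = 108.922.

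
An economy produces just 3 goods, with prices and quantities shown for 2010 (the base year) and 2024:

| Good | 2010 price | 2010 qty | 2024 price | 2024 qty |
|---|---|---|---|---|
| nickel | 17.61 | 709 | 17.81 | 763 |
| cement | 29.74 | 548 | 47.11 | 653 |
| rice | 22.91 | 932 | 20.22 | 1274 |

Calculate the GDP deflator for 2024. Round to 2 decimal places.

Nominal GDP 2024 = 17.81·763 + 47.11·653 + 20.22·1274 = 70112.14.
Real GDP 2024 (at 2010 prices) = 17.61·763 + 29.74·653 + 22.91·1274 = 62043.99.
Deflator = Nominal/Real × 100 = 70112.14/62043.99 × 100 = 113.004.

113.00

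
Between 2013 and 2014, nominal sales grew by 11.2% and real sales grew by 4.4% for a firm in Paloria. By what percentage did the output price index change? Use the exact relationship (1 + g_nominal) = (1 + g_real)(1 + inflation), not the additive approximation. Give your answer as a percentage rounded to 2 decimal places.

(1 + g_nom) = (1 + g_real)(1 + π), so π = 1.1120 / 1.0440 − 1 = 0.06513.

6.51%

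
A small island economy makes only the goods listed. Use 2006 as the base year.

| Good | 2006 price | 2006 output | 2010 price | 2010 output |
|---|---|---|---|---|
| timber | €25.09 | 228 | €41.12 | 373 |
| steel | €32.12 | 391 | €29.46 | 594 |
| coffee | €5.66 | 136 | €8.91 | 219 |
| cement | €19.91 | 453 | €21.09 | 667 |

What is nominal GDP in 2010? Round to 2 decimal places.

€48855.32

Nominal GDP 2010 = Σ (p_2010 × q_2010) = 41.12·373 + 29.46·594 + 8.91·219 + 21.09·667 = 48855.32.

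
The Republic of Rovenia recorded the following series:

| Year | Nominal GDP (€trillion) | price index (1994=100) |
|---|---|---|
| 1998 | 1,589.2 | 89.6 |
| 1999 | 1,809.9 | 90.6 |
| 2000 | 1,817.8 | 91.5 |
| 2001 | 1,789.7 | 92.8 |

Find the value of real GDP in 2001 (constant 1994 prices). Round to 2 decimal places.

Real GDP 2001 = 1789.7 / 0.928 = 1928.56.

€1,928.56 trillion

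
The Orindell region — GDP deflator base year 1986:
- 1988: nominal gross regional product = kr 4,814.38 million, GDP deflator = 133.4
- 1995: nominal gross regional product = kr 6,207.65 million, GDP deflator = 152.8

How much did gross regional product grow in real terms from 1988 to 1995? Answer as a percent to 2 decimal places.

12.57%

Real gross regional product 1988 = 4814.38 / 1.334 = 3608.98.
Real gross regional product 1995 = 6207.65 / 1.528 = 4062.60.
Real growth = 4062.60 / 3608.98 − 1 = 0.1257.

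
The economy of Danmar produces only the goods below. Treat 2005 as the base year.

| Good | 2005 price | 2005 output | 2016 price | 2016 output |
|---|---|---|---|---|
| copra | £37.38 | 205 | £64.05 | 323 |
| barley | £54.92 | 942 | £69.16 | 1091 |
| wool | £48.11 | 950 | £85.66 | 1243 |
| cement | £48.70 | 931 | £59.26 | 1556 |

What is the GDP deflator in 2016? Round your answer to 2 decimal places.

142.04

Nominal GDP 2016 = 64.05·323 + 69.16·1091 + 85.66·1243 + 59.26·1556 = 294825.65.
Real GDP 2016 (at 2005 prices) = 37.38·323 + 54.92·1091 + 48.11·1243 + 48.70·1556 = 207569.39.
Deflator = Nominal/Real × 100 = 294825.65/207569.39 × 100 = 142.037.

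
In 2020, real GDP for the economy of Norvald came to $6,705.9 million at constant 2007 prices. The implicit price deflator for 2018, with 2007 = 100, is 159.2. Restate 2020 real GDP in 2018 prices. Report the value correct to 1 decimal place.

Real GDP in 2018 prices = Real GDP in 2007 prices × (P_2018/P_2007) = 6705.9 × 1.592 = 10675.79.

$10,675.8 million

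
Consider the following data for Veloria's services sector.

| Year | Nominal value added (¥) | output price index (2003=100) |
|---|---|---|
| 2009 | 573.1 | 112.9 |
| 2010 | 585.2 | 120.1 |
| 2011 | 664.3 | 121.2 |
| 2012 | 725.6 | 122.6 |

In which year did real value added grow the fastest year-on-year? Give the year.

2010: real = 585.2/1.201 = 487.26; growth vs 2009 (507.62) = -4.01%.
2011: real = 664.3/1.212 = 548.10; growth vs 2010 (487.26) = 12.49%.
2012: real = 725.6/1.226 = 591.84; growth vs 2011 (548.10) = 7.98%.

2011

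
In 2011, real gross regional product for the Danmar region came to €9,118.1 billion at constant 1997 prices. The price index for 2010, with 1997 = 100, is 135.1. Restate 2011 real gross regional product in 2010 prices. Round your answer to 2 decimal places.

€12,318.55 billion

Real gross regional product in 2010 prices = Real gross regional product in 1997 prices × (P_2010/P_1997) = 9118.1 × 1.351 = 12318.55.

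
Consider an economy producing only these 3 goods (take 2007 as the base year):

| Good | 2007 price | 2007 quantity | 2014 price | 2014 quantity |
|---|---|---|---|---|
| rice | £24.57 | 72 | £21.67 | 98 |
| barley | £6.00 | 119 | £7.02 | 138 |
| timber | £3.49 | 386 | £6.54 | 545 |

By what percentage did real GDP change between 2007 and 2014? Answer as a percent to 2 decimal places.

Real GDP 2007 = Nominal GDP 2007 = 24.57·72 + 6.00·119 + 3.49·386 = 3830.18.
Real GDP 2014 (at 2007 prices) = 24.57·98 + 6.00·138 + 3.49·545 = 5137.91.
Real growth = 5137.91/3830.18 − 1 = 0.3414.

34.14%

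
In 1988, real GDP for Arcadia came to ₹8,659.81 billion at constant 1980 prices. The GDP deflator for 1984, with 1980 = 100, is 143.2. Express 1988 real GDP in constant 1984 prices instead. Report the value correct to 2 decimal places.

₹12,400.85 billion

Real GDP in 1984 prices = Real GDP in 1980 prices × (P_1984/P_1980) = 8659.81 × 1.432 = 12400.85.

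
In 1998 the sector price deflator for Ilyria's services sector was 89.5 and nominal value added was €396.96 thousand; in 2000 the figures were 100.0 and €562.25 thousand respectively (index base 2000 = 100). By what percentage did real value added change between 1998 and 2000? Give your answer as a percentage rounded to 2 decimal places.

Deflate each year: 1998 → 396.96/0.895 = 443.53; 2000 → 562.25/1.000 = 562.25.
So real value added changed by 562.25/443.53 − 1 = 0.2677, i.e. 26.77%.

26.77%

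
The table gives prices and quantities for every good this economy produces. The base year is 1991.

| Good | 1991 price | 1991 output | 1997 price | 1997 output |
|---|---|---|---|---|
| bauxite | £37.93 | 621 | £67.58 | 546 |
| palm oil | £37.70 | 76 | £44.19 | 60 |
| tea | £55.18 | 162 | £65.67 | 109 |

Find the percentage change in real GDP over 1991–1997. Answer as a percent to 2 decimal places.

-18.02%

Real GDP 1991 = Nominal GDP 1991 = 37.93·621 + 37.70·76 + 55.18·162 = 35358.89.
Real GDP 1997 (at 1991 prices) = 37.93·546 + 37.70·60 + 55.18·109 = 28986.40.
Real growth = 28986.40/35358.89 − 1 = -0.1802.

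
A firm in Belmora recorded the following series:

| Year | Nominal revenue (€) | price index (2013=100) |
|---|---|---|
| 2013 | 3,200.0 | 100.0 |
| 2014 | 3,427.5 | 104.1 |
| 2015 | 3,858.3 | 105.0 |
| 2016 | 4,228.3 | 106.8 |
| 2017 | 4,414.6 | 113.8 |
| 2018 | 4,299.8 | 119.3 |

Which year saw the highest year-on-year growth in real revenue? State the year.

2015

2014: real = 3427.5/1.041 = 3292.51; growth vs 2013 (3200.00) = 2.89%.
2015: real = 3858.3/1.050 = 3674.57; growth vs 2014 (3292.51) = 11.60%.
2016: real = 4228.3/1.068 = 3959.08; growth vs 2015 (3674.57) = 7.74%.
2017: real = 4414.6/1.138 = 3879.26; growth vs 2016 (3959.08) = -2.02%.
2018: real = 4299.8/1.193 = 3604.19; growth vs 2017 (3879.26) = -7.09%.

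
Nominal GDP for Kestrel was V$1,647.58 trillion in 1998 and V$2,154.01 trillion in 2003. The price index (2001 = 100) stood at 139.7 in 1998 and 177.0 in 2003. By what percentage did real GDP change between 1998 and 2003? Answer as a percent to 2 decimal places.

3.19%

Deflate each year: 1998 → 1647.58/1.397 = 1179.37; 2003 → 2154.01/1.770 = 1216.95.
So real GDP changed by 1216.95/1179.37 − 1 = 0.0319, i.e. 3.19%.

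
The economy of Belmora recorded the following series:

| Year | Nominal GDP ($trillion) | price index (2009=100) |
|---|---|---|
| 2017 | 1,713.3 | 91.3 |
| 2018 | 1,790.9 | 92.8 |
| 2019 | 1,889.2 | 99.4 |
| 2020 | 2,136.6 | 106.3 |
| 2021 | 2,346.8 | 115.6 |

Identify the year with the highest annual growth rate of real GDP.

2020

2018: real = 1790.9/0.928 = 1929.85; growth vs 2017 (1876.56) = 2.84%.
2019: real = 1889.2/0.994 = 1900.60; growth vs 2018 (1929.85) = -1.52%.
2020: real = 2136.6/1.063 = 2009.97; growth vs 2019 (1900.60) = 5.75%.
2021: real = 2346.8/1.156 = 2030.10; growth vs 2020 (2009.97) = 1.00%.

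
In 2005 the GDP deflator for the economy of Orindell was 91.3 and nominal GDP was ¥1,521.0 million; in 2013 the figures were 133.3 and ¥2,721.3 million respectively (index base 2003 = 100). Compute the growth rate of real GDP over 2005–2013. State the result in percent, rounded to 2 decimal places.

22.54%

Deflate each year: 2005 → 1521.0/0.913 = 1665.94; 2013 → 2721.3/1.333 = 2041.49.
So real GDP changed by 2041.49/1665.94 − 1 = 0.2254, i.e. 22.54%.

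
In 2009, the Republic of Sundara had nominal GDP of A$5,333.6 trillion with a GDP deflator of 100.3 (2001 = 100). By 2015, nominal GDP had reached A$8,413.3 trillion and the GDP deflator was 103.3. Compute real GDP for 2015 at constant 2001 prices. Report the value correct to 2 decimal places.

A$8,144.53 trillion

Real GDP = Nominal / (GDP deflator/100) = 8413.3 / 1.033 = 8144.53.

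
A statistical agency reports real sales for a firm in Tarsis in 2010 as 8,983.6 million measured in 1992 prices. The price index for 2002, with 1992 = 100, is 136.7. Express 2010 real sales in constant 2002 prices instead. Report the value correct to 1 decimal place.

12,280.6 million

Real sales in 2002 prices = Real sales in 1992 prices × (P_2002/P_1992) = 8983.6 × 1.367 = 12280.58.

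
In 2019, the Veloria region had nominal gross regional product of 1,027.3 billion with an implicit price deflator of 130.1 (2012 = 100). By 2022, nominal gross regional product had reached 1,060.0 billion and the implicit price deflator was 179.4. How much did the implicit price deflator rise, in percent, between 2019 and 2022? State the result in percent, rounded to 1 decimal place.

Price-level change = 179.4 / 130.1 − 1 = 0.3789.

37.9%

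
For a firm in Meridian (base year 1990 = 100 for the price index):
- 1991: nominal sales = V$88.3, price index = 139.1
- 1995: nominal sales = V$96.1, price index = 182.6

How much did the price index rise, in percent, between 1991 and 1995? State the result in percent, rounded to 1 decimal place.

Price-level change = 182.6 / 139.1 − 1 = 0.3127.

31.3%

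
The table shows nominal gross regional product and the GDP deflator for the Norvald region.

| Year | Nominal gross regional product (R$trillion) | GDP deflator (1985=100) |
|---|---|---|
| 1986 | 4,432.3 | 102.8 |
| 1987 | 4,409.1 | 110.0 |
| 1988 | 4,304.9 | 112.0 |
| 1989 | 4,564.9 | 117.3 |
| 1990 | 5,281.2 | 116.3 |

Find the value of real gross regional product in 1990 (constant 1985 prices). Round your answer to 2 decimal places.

Real gross regional product 1990 = 5281.2 / 1.163 = 4541.01.

R$4,541.01 trillion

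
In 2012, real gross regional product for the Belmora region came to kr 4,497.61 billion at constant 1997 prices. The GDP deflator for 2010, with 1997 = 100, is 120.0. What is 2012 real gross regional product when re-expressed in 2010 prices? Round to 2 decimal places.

kr 5,397.13 billion

Real gross regional product in 2010 prices = Real gross regional product in 1997 prices × (P_2010/P_1997) = 4497.61 × 1.200 = 5397.13.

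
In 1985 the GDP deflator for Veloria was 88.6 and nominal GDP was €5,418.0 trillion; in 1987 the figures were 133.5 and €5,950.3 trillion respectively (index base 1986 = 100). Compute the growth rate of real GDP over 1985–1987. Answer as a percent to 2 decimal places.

-27.11%

Real GDP 1985 = 5418.0 / 0.886 = 6115.12.
Real GDP 1987 = 5950.3 / 1.335 = 4457.15.
Real growth = 4457.15 / 6115.12 − 1 = -0.2711.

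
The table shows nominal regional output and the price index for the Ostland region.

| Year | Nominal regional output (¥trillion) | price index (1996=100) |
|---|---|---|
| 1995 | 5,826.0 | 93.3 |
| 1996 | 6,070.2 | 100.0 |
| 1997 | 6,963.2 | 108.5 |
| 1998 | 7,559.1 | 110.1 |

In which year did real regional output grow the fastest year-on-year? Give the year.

1996: real = 6070.2/1.000 = 6070.20; growth vs 1995 (6244.37) = -2.79%.
1997: real = 6963.2/1.085 = 6417.70; growth vs 1996 (6070.20) = 5.72%.
1998: real = 7559.1/1.101 = 6865.67; growth vs 1997 (6417.70) = 6.98%.

1998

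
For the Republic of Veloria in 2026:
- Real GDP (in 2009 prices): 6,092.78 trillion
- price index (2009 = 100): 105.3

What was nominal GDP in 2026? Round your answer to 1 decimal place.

Nominal GDP = Real × (price index/100) = 6092.78 × 1.053 = 6415.70.

6,415.7 trillion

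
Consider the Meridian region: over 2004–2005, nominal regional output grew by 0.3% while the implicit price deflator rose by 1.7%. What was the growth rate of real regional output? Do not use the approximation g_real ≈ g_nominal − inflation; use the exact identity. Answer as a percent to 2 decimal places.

-1.38%

(1 + g_nom) = (1 + g_real)(1 + π), so g_real = 1.0030 / 1.0170 − 1 = -0.01377.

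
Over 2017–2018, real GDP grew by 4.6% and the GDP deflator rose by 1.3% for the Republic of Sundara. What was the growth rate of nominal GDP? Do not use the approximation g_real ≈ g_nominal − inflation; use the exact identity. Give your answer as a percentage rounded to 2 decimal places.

(1 + g_nom) = (1 + g_real)(1 + π) = 1.0460 × 1.0130 = 1.05960.

5.96%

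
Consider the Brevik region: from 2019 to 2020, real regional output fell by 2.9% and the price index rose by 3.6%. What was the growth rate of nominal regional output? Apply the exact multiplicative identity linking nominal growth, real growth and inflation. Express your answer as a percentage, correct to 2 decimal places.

(1 + g_nom) = (1 + g_real)(1 + π) = 0.9710 × 1.0360 = 1.00596.

0.60%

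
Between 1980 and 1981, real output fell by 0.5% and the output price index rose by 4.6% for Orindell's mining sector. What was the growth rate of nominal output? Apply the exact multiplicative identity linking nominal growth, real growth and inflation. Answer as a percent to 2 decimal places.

4.08%

(1 + g_nom) = (1 + g_real)(1 + π) = 0.9950 × 1.0460 = 1.04077.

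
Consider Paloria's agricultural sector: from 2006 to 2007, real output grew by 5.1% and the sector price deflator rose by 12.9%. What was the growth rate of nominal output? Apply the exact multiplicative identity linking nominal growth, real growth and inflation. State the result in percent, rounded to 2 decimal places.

(1 + g_nom) = (1 + g_real)(1 + π) = 1.0510 × 1.1290 = 1.18658.

18.66%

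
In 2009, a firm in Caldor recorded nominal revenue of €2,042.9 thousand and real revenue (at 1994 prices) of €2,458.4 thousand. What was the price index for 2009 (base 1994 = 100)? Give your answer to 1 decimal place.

price index = (Nominal / Real) × 100 = 2042.9 / 2458.4 × 100 = 83.10.

83.1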